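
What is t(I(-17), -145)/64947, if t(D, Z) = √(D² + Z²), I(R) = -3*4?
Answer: √21169/64947 ≈ 0.0022402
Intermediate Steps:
I(R) = -12
t(I(-17), -145)/64947 = √((-12)² + (-145)²)/64947 = √(144 + 21025)*(1/64947) = √21169*(1/64947) = √21169/64947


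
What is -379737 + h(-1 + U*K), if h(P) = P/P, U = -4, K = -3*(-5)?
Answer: -379736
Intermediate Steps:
K = 15
h(P) = 1
-379737 + h(-1 + U*K) = -379737 + 1 = -379736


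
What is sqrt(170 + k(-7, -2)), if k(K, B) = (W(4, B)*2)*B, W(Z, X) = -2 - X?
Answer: sqrt(170) ≈ 13.038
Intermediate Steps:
k(K, B) = B*(-4 - 2*B) (k(K, B) = ((-2 - B)*2)*B = (-4 - 2*B)*B = B*(-4 - 2*B))
sqrt(170 + k(-7, -2)) = sqrt(170 - 2*(-2)*(2 - 2)) = sqrt(170 - 2*(-2)*0) = sqrt(170 + 0) = sqrt(170)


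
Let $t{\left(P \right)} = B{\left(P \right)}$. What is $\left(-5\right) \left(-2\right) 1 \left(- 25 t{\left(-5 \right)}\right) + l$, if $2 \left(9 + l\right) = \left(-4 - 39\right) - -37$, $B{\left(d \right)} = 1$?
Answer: $-262$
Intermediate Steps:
$t{\left(P \right)} = 1$
$l = -12$ ($l = -9 + \frac{\left(-4 - 39\right) - -37}{2} = -9 + \frac{-43 + \left(-45 + 82\right)}{2} = -9 + \frac{-43 + 37}{2} = -9 + \frac{1}{2} \left(-6\right) = -9 - 3 = -12$)
$\left(-5\right) \left(-2\right) 1 \left(- 25 t{\left(-5 \right)}\right) + l = \left(-5\right) \left(-2\right) 1 \left(\left(-25\right) 1\right) - 12 = 10 \cdot 1 \left(-25\right) - 12 = 10 \left(-25\right) - 12 = -250 - 12 = -262$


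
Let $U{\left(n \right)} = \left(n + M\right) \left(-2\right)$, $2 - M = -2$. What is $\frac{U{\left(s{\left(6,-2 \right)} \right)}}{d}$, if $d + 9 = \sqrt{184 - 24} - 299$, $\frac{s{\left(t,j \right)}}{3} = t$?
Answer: $\frac{847}{5919} + \frac{11 \sqrt{10}}{5919} \approx 0.14898$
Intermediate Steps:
$M = 4$ ($M = 2 - -2 = 2 + 2 = 4$)
$s{\left(t,j \right)} = 3 t$
$d = -308 + 4 \sqrt{10}$ ($d = -9 + \left(\sqrt{184 - 24} - 299\right) = -9 - \left(299 - \sqrt{160}\right) = -9 - \left(299 - 4 \sqrt{10}\right) = -308 + 4 \sqrt{10} \approx -295.35$)
$U{\left(n \right)} = -8 - 2 n$ ($U{\left(n \right)} = \left(n + 4\right) \left(-2\right) = \left(4 + n\right) \left(-2\right) = -8 - 2 n$)
$\frac{U{\left(s{\left(6,-2 \right)} \right)}}{d} = \frac{-8 - 2 \cdot 3 \cdot 6}{-308 + 4 \sqrt{10}} = \frac{-8 - 36}{-308 + 4 \sqrt{10}} = - \frac{44}{-308 + 4 \sqrt{10}}$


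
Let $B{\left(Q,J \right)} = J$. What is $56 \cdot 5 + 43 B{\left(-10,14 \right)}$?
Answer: $882$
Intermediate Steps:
$56 \cdot 5 + 43 B{\left(-10,14 \right)} = 56 \cdot 5 + 43 \cdot 14 = 280 + 602 = 882$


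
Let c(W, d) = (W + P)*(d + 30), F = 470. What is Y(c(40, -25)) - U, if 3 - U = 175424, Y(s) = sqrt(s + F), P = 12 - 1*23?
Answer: 175421 + sqrt(615) ≈ 1.7545e+5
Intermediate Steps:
P = -11 (P = 12 - 23 = -11)
c(W, d) = (-11 + W)*(30 + d) (c(W, d) = (W - 11)*(d + 30) = (-11 + W)*(30 + d))
Y(s) = sqrt(470 + s) (Y(s) = sqrt(s + 470) = sqrt(470 + s))
U = -175421 (U = 3 - 1*175424 = 3 - 175424 = -175421)
Y(c(40, -25)) - U = sqrt(470 + (-330 - 11*(-25) + 30*40 + 40*(-25))) - 1*(-175421) = sqrt(470 + (-330 + 275 + 1200 - 1000)) + 175421 = sqrt(470 + 145) + 175421 = sqrt(615) + 175421 = 175421 + sqrt(615)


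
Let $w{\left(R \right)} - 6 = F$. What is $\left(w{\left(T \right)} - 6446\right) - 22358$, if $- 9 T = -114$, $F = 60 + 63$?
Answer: $-28675$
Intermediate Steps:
$F = 123$
$T = \frac{38}{3}$ ($T = \left(- \frac{1}{9}\right) \left(-114\right) = \frac{38}{3} \approx 12.667$)
$w{\left(R \right)} = 129$ ($w{\left(R \right)} = 6 + 123 = 129$)
$\left(w{\left(T \right)} - 6446\right) - 22358 = \left(129 - 6446\right) - 22358 = -6317 - 22358 = -28675$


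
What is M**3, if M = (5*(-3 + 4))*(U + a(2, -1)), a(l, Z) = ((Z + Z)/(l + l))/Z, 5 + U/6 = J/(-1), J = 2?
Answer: -71473375/8 ≈ -8.9342e+6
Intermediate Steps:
U = -42 (U = -30 + 6*(2/(-1)) = -30 + 6*(2*(-1)) = -30 + 6*(-2) = -30 - 12 = -42)
a(l, Z) = 1/l (a(l, Z) = ((2*Z)/((2*l)))/Z = ((2*Z)*(1/(2*l)))/Z = (Z/l)/Z = 1/l)
M = -415/2 (M = (5*(-3 + 4))*(-42 + 1/2) = (5*1)*(-42 + 1/2) = 5*(-83/2) = -415/2 ≈ -207.50)
M**3 = (-415/2)**3 = -71473375/8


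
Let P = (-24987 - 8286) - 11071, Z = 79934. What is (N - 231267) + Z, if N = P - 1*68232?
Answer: -263909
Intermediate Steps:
P = -44344 (P = -33273 - 11071 = -44344)
N = -112576 (N = -44344 - 1*68232 = -44344 - 68232 = -112576)
(N - 231267) + Z = (-112576 - 231267) + 79934 = -343843 + 79934 = -263909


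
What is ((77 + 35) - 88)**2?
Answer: 576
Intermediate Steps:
((77 + 35) - 88)**2 = (112 - 88)**2 = 24**2 = 576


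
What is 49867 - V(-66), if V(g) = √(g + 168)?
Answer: 49867 - √102 ≈ 49857.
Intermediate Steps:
V(g) = √(168 + g)
49867 - V(-66) = 49867 - √(168 - 66) = 49867 - √102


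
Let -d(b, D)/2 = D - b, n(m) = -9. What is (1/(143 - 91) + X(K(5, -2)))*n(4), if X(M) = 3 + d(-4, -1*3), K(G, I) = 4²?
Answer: -477/52 ≈ -9.1731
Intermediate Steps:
K(G, I) = 16
d(b, D) = -2*D + 2*b (d(b, D) = -2*(D - b) = -2*D + 2*b)
X(M) = 1 (X(M) = 3 + (-(-2)*3 + 2*(-4)) = 3 + (-2*(-3) - 8) = 3 + (6 - 8) = 3 - 2 = 1)
(1/(143 - 91) + X(K(5, -2)))*n(4) = (1/(143 - 91) + 1)*(-9) = (1/52 + 1)*(-9) = (53/52)*(-9) = -477/52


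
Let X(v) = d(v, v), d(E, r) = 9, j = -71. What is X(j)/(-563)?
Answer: -9/563 ≈ -0.015986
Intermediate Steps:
X(v) = 9
X(j)/(-563) = 9/(-563) = 9*(-1/563) = -9/563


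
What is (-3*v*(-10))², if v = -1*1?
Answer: 900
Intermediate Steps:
v = -1
(-3*v*(-10))² = (-3*(-1)*(-10))² = (3*(-10))² = (-30)² = 900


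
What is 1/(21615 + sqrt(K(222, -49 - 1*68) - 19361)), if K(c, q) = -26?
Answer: 21615/467227612 - I*sqrt(19387)/467227612 ≈ 4.6262e-5 - 2.9801e-7*I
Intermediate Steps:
1/(21615 + sqrt(K(222, -49 - 1*68) - 19361)) = 1/(21615 + sqrt(-26 - 19361)) = 1/(21615 + sqrt(-19387)) = 1/(21615 + I*sqrt(19387))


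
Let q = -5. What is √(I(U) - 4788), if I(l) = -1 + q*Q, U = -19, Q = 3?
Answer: 2*I*√1201 ≈ 69.311*I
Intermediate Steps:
I(l) = -16 (I(l) = -1 - 5*3 = -1 - 15 = -16)
√(I(U) - 4788) = √(-16 - 4788) = √(-4804) = 2*I*√1201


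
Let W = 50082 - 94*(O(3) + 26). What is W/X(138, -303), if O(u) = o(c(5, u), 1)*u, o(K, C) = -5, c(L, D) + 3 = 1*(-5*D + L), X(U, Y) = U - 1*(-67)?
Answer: 49048/205 ≈ 239.26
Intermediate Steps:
X(U, Y) = 67 + U (X(U, Y) = U + 67 = 67 + U)
c(L, D) = -3 + L - 5*D (c(L, D) = -3 + 1*(-5*D + L) = -3 + 1*(L - 5*D) = -3 + (L - 5*D) = -3 + L - 5*D)
O(u) = -5*u
W = 49048 (W = 50082 - 94*(-5*3 + 26) = 50082 - 94*(-15 + 26) = 50082 - 94*11 = 50082 - 1*1034 = 50082 - 1034 = 49048)
W/X(138, -303) = 49048/(67 + 138) = 49048/205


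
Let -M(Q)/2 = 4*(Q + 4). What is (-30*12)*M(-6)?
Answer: -5760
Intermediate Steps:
M(Q) = -32 - 8*Q (M(Q) = -8*(Q + 4) = -8*(4 + Q) = -2*(16 + 4*Q) = -32 - 8*Q)
(-30*12)*M(-6) = (-30*12)*(-32 - 8*(-6)) = -360*(-32 + 48) = -360*16 = -5760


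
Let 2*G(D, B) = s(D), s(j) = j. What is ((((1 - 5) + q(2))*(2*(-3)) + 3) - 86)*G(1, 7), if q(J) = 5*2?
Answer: -119/2 ≈ -59.500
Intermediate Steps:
q(J) = 10
G(D, B) = D/2
((((1 - 5) + q(2))*(2*(-3)) + 3) - 86)*G(1, 7) = ((((1 - 5) + 10)*(2*(-3)) + 3) - 86)*((1/2)*1) = (((-4 + 10)*(-6) + 3) - 86)*(1/2) = ((6*(-6) + 3) - 86)*(1/2) = ((-36 + 3) - 86)*(1/2) = (-33 - 86)*(1/2) = -119*1/2 = -119/2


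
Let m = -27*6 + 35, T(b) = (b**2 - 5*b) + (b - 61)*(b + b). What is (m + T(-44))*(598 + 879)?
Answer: 16644313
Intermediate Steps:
T(b) = b**2 - 5*b + 2*b*(-61 + b) (T(b) = (b**2 - 5*b) + (-61 + b)*(2*b) = (b**2 - 5*b) + 2*b*(-61 + b) = b**2 - 5*b + 2*b*(-61 + b))
m = -127 (m = -162 + 35 = -127)
(m + T(-44))*(598 + 879) = (-127 - 44*(-127 + 3*(-44)))*(598 + 879) = (-127 - 44*(-127 - 132))*1477 = (-127 - 44*(-259))*1477 = (-127 + 11396)*1477 = 11269*1477 = 16644313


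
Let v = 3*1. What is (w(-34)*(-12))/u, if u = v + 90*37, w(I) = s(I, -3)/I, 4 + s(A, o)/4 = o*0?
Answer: -32/18887 ≈ -0.0016943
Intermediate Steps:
v = 3
s(A, o) = -16 (s(A, o) = -16 + 4*(o*0) = -16 + 4*0 = -16 + 0 = -16)
w(I) = -16/I
u = 3333 (u = 3 + 90*37 = 3 + 3330 = 3333)
(w(-34)*(-12))/u = (-16/(-34)*(-12))/3333 = (-16*(-1/34)*(-12))*(1/3333) = ((8/17)*(-12))*(1/3333) = -96/17*1/3333 = -32/18887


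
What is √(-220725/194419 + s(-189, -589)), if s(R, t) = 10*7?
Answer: √2602999195495/194419 ≈ 8.2985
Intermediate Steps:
s(R, t) = 70
√(-220725/194419 + s(-189, -589)) = √(-220725/194419 + 70) = √(13388605/194419) = √2602999195495/194419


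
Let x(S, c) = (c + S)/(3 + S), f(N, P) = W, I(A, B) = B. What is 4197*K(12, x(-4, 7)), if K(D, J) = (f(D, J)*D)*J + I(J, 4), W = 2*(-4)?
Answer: 1225524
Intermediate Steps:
W = -8
f(N, P) = -8
x(S, c) = (S + c)/(3 + S)
K(D, J) = 4 - 8*D*J (K(D, J) = (-8*D)*J + 4 = -8*D*J + 4 = 4 - 8*D*J)
4197*K(12, x(-4, 7)) = 4197*(4 - 8*12*(-4 + 7)/(3 - 4)) = 4197*(4 - 8*12*3/(-1)) = 4197*(4 - 8*12*(-1*3)) = 4197*(4 - 8*12*(-3)) = 4197*(4 + 288) = 4197*292 = 1225524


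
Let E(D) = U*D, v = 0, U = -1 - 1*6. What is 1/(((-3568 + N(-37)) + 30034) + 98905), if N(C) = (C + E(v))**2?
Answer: 1/126740 ≈ 7.8902e-6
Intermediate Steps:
U = -7 (U = -1 - 6 = -7)
E(D) = -7*D
N(C) = C**2 (N(C) = (C - 7*0)**2 = (C + 0)**2 = C**2)
1/(((-3568 + N(-37)) + 30034) + 98905) = 1/(((-3568 + (-37)**2) + 30034) + 98905) = 1/(((-3568 + 1369) + 30034) + 98905) = 1/((-2199 + 30034) + 98905) = 1/(27835 + 98905) = 1/126740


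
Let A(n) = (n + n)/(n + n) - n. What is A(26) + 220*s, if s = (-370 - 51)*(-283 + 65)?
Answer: 20191135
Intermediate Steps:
A(n) = 1 - n (A(n) = (2*n)/((2*n)) - n = (2*n)*(1/(2*n)) - n = 1 - n)
s = 91778 (s = -421*(-218) = 91778)
A(26) + 220*s = (1 - 1*26) + 220*91778 = (1 - 26) + 20191160 = -25 + 20191160 = 20191135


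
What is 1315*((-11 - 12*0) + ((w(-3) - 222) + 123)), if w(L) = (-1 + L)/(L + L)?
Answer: -431320/3 ≈ -1.4377e+5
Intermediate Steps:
w(L) = (-1 + L)/(2*L) (w(L) = (-1 + L)/((2*L)) = (-1 + L)*(1/(2*L)) = (-1 + L)/(2*L))
1315*((-11 - 12*0) + ((w(-3) - 222) + 123)) = 1315*((-11 - 12*0) + (((½)*(-1 - 3)/(-3) - 222) + 123)) = 1315*((-11 + 0) + (((½)*(-⅓)*(-4) - 222) + 123)) = 1315*(-11 + ((⅔ - 222) + 123)) = 1315*(-11 + (-664/3 + 123)) = 1315*(-11 - 295/3) = 1315*(-328/3) = -431320/3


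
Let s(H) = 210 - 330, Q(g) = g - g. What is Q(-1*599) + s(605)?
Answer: -120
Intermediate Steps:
Q(g) = 0
s(H) = -120
Q(-1*599) + s(605) = 0 - 120 = -120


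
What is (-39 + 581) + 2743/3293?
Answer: 1787549/3293 ≈ 542.83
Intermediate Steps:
(-39 + 581) + 2743/3293 = 542 + 2743*(1/3293) = 542 + 2743/3293 = 1787549/3293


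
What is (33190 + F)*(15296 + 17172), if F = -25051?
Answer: 264257052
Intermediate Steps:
(33190 + F)*(15296 + 17172) = (33190 - 25051)*(15296 + 17172) = 8139*32468 = 264257052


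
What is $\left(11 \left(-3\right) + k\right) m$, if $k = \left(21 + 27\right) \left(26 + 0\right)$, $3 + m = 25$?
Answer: $26730$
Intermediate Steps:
$m = 22$ ($m = -3 + 25 = 22$)
$k = 1248$ ($k = 48 \cdot 26 = 1248$)
$\left(11 \left(-3\right) + k\right) m = \left(11 \left(-3\right) + 1248\right) 22 = \left(-33 + 1248\right) 22 = 1215 \cdot 22 = 26730$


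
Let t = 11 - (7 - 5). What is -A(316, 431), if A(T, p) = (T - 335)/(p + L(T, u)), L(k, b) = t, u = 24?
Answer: 19/440 ≈ 0.043182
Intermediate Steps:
t = 9 (t = 11 - 1*2 = 11 - 2 = 9)
L(k, b) = 9
A(T, p) = (-335 + T)/(9 + p) (A(T, p) = (T - 335)/(p + 9) = (-335 + T)/(9 + p))
-A(316, 431) = -(-335 + 316)/(9 + 431) = -(-19)/440 = -1*(-19/440) = 19/440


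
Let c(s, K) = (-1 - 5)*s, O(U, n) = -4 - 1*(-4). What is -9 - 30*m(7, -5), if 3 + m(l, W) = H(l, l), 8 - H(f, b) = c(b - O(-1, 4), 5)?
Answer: -1419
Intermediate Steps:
O(U, n) = 0 (O(U, n) = -4 + 4 = 0)
c(s, K) = -6*s
H(f, b) = 8 + 6*b (H(f, b) = 8 - (-6)*(b - 1*0) = 8 - (-6)*(b + 0) = 8 - (-6)*b = 8 + 6*b)
m(l, W) = 5 + 6*l (m(l, W) = -3 + (8 + 6*l) = 5 + 6*l)
-9 - 30*m(7, -5) = -9 - 30*(5 + 6*7) = -9 - 30*(5 + 42) = -9 - 30*47 = -9 - 1410 = -1419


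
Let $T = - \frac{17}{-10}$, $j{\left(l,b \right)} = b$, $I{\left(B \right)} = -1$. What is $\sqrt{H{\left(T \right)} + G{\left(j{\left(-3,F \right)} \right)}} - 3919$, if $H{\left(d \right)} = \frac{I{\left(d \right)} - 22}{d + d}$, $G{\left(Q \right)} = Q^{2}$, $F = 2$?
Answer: $-3919 + \frac{i \sqrt{799}}{17} \approx -3919.0 + 1.6627 i$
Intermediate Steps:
$T = \frac{17}{10}$ ($T = \left(-17\right) \left(- \frac{1}{10}\right) = \frac{17}{10} \approx 1.7$)
$H{\left(d \right)} = - \frac{23}{2 d}$ ($H{\left(d \right)} = \frac{-1 - 22}{d + d} = - \frac{23}{2 d}$)
$\sqrt{H{\left(T \right)} + G{\left(j{\left(-3,F \right)} \right)}} - 3919 = \sqrt{- \frac{23}{2 \cdot \frac{17}{10}} + 2^{2}} - 3919 = \sqrt{\left(- \frac{23}{2}\right) \frac{10}{17} + 4} - 3919 = \sqrt{- \frac{115}{17} + 4} - 3919 = \sqrt{- \frac{47}{17}} - 3919 = \frac{i \sqrt{799}}{17} - 3919 = -3919 + \frac{i \sqrt{799}}{17}$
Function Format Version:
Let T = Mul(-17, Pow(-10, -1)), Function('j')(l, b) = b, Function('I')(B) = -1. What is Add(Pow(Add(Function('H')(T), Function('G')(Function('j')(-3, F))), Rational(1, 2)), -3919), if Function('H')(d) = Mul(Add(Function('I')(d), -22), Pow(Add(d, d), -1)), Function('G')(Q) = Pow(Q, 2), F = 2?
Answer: Add(-3919, Mul(Rational(1, 17), I, Pow(799, Rational(1, 2)))) ≈ Add(-3919.0, Mul(1.6627, I))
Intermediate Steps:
T = Rational(17, 10) (T = Mul(-17, Rational(-1, 10)) = Rational(17, 10) ≈ 1.7000)
Function('H')(d) = Mul(Rational(-23, 2), Pow(d, -1)) (Function('H')(d) = Mul(Add(-1, -22), Pow(Add(d, d), -1)) = Mul(-23, Pow(Mul(2, d), -1)) = Mul(-23, Mul(Rational(1, 2), Pow(d, -1))) = Mul(Rational(-23, 2), Pow(d, -1)))
Add(Pow(Add(Function('H')(T), Function('G')(Function('j')(-3, F))), Rational(1, 2)), -3919) = Add(Pow(Add(Mul(Rational(-23, 2), Pow(Rational(17, 10), -1)), Pow(2, 2)), Rational(1, 2)), -3919) = Add(Pow(Add(Mul(Rational(-23, 2), Rational(10, 17)), 4), Rational(1, 2)), -3919) = Add(Pow(Add(Rational(-115, 17), 4), Rational(1, 2)), -3919) = Add(Pow(Rational(-47, 17), Rational(1, 2)), -3919) = Add(Mul(Rational(1, 17), I, Pow(799, Rational(1, 2))), -3919) = Add(-3919, Mul(Rational(1, 17), I, Pow(799, Rational(1, 2))))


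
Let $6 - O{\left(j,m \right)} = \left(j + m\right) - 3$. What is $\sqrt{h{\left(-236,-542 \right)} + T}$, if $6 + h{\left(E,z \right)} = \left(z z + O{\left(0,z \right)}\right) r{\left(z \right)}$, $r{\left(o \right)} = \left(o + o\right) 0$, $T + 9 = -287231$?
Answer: $i \sqrt{287246} \approx 535.95 i$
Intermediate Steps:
$T = -287240$ ($T = -9 - 287231 = -287240$)
$O{\left(j,m \right)} = 9 - j - m$ ($O{\left(j,m \right)} = 6 - \left(\left(j + m\right) - 3\right) = 6 - \left(-3 + j + m\right) = 9 - j - m$)
$r{\left(o \right)} = 0$ ($r{\left(o \right)} = 2 o 0 = 0$)
$h{\left(E,z \right)} = -6$ ($h{\left(E,z \right)} = -6 + \left(z z - \left(-9 + z\right)\right) 0 = -6 + \left(z^{2} + \left(9 + 0 - z\right)\right) 0 = -6 + \left(z^{2} - \left(-9 + z\right)\right) 0 = -6 + \left(9 + z^{2} - z\right) 0 = -6 + 0 = -6$)
$\sqrt{h{\left(-236,-542 \right)} + T} = \sqrt{-6 - 287240} = \sqrt{-287246} = i \sqrt{287246}$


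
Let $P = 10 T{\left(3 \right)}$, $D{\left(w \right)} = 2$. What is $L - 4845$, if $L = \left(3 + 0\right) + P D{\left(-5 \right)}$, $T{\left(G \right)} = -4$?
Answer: $-4922$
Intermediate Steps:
$P = -40$ ($P = 10 \left(-4\right) = -40$)
$L = -77$ ($L = \left(3 + 0\right) - 80 = 3 - 80 = -77$)
$L - 4845 = -77 - 4845 = -4922$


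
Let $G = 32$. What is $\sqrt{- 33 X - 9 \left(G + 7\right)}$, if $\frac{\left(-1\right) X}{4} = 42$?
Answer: $3 \sqrt{577} \approx 72.063$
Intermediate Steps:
$X = -168$ ($X = \left(-4\right) 42 = -168$)
$\sqrt{- 33 X - 9 \left(G + 7\right)} = \sqrt{\left(-33\right) \left(-168\right) - 9 \left(32 + 7\right)} = \sqrt{5544 - 351} = \sqrt{5193} = 3 \sqrt{577}$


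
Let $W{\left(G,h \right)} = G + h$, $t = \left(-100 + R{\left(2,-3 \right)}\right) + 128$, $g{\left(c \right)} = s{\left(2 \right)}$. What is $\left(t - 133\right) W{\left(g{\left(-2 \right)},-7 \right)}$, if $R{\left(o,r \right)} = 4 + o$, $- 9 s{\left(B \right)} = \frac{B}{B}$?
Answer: $704$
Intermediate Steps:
$s{\left(B \right)} = - \frac{1}{9}$ ($s{\left(B \right)} = - \frac{B \frac{1}{B}}{9} = \left(- \frac{1}{9}\right) 1 = - \frac{1}{9}$)
$g{\left(c \right)} = - \frac{1}{9}$
$t = 34$ ($t = \left(-100 + \left(4 + 2\right)\right) + 128 = \left(-100 + 6\right) + 128 = -94 + 128 = 34$)
$\left(t - 133\right) W{\left(g{\left(-2 \right)},-7 \right)} = \left(34 - 133\right) \left(- \frac{1}{9} - 7\right) = \left(-99\right) \left(- \frac{64}{9}\right) = 704$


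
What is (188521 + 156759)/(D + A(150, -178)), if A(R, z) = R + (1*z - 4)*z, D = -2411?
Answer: 69056/6027 ≈ 11.458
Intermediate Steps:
A(R, z) = R + z*(-4 + z) (A(R, z) = R + (z - 4)*z = R + (-4 + z)*z = R + z*(-4 + z))
(188521 + 156759)/(D + A(150, -178)) = (188521 + 156759)/(-2411 + (150 + (-178)² - 4*(-178))) = 345280/(-2411 + (150 + 31684 + 712)) = 345280/(-2411 + 32546) = 345280/30135 = 345280*(1/30135) = 69056/6027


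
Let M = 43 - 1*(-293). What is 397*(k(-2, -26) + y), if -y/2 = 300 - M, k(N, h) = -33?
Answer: 15483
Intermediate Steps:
M = 336 (M = 43 + 293 = 336)
y = 72 (y = -2*(300 - 1*336) = -2*(300 - 336) = -2*(-36) = 72)
397*(k(-2, -26) + y) = 397*(-33 + 72) = 397*39 = 15483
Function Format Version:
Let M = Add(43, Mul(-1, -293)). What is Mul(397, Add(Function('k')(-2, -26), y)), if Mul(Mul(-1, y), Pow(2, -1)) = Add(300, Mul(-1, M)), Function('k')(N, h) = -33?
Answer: 15483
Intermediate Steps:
M = 336 (M = Add(43, 293) = 336)
y = 72 (y = Mul(-2, Add(300, Mul(-1, 336))) = Mul(-2, Add(300, -336)) = Mul(-2, -36) = 72)
Mul(397, Add(Function('k')(-2, -26), y)) = Mul(397, Add(-33, 72)) = Mul(397, 39) = 15483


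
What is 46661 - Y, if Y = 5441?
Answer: 41220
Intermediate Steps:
46661 - Y = 46661 - 1*5441 = 46661 - 5441 = 41220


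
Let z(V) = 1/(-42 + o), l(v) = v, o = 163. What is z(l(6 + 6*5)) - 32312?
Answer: -3909751/121 ≈ -32312.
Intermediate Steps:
z(V) = 1/121 (z(V) = 1/(-42 + 163) = 1/121)
z(l(6 + 6*5)) - 32312 = 1/121 - 32312 = -3909751/121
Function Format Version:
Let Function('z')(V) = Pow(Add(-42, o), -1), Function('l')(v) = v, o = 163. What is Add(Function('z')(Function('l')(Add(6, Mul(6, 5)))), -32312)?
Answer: Rational(-3909751, 121) ≈ -32312.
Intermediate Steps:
Function('z')(V) = Rational(1, 121) (Function('z')(V) = Pow(Add(-42, 163), -1) = Pow(121, -1) = Rational(1, 121))
Add(Function('z')(Function('l')(Add(6, Mul(6, 5)))), -32312) = Add(Rational(1, 121), -32312) = Rational(-3909751, 121)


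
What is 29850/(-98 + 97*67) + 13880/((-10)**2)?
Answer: 4591544/32005 ≈ 143.46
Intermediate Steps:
29850/(-98 + 97*67) + 13880/((-10)**2) = 29850/(-98 + 6499) + 13880/100 = 29850/6401 + 13880*(1/100) = 29850*(1/6401) + 694/5 = 29850/6401 + 694/5 = 4591544/32005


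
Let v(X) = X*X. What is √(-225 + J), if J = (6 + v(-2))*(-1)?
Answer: I*√235 ≈ 15.33*I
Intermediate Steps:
v(X) = X²
J = -10 (J = (6 + (-2)²)*(-1) = (6 + 4)*(-1) = 10*(-1) = -10)
√(-225 + J) = √(-225 - 10) = √(-235) = I*√235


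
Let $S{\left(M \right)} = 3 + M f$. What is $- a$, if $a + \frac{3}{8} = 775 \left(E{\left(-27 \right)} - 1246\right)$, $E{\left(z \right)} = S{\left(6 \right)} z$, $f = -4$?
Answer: $\frac{4209803}{8} \approx 5.2623 \cdot 10^{5}$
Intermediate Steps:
$S{\left(M \right)} = 3 - 4 M$ ($S{\left(M \right)} = 3 + M \left(-4\right) = 3 - 4 M$)
$E{\left(z \right)} = - 21 z$ ($E{\left(z \right)} = \left(3 - 24\right) z = - 21 z$)
$a = - \frac{4209803}{8}$ ($a = - \frac{3}{8} + 775 \left(\left(-21\right) \left(-27\right) - 1246\right) = - \frac{3}{8} + 775 \left(567 - 1246\right) = - \frac{3}{8} + 775 \left(-679\right) = - \frac{3}{8} - 526225 = - \frac{4209803}{8} \approx -5.2623 \cdot 10^{5}$)
$- a = \left(-1\right) \left(- \frac{4209803}{8}\right) = \frac{4209803}{8}$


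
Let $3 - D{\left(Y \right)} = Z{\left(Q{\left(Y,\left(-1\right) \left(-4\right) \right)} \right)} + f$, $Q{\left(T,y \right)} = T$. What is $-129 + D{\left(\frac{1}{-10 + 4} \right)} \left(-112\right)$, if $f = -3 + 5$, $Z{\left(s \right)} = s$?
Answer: $- \frac{779}{3} \approx -259.67$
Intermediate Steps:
$f = 2$
$D{\left(Y \right)} = 1 - Y$ ($D{\left(Y \right)} = 3 - \left(Y + 2\right) = 3 - \left(2 + Y\right) = 1 - Y$)
$-129 + D{\left(\frac{1}{-10 + 4} \right)} \left(-112\right) = -129 + \left(1 - \frac{1}{-10 + 4}\right) \left(-112\right) = -129 + \left(1 - \frac{1}{-6}\right) \left(-112\right) = -129 + \left(1 - - \frac{1}{6}\right) \left(-112\right) = -129 + \left(1 + \frac{1}{6}\right) \left(-112\right) = -129 + \frac{7}{6} \left(-112\right) = -129 - \frac{392}{3} = - \frac{779}{3}$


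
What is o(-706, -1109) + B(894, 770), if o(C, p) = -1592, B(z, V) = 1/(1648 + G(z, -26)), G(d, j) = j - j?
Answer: -2623615/1648 ≈ -1592.0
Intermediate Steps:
G(d, j) = 0
B(z, V) = 1/1648 (B(z, V) = 1/(1648 + 0) = 1/1648)
o(-706, -1109) + B(894, 770) = -1592 + 1/1648 = -2623615/1648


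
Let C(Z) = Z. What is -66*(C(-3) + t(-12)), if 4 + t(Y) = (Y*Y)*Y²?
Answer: -1368114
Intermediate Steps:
t(Y) = -4 + Y⁴ (t(Y) = -4 + (Y*Y)*Y² = -4 + Y²*Y² = -4 + Y⁴)
-66*(C(-3) + t(-12)) = -66*(-3 + (-4 + (-12)⁴)) = -66*(-3 + (-4 + 20736)) = -66*(-3 + 20732) = -66*20729 = -1368114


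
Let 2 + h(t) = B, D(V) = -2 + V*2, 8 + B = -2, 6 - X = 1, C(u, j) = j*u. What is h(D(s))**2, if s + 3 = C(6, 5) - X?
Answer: 144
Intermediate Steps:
X = 5 (X = 6 - 1*1 = 6 - 1 = 5)
B = -10 (B = -8 - 2 = -10)
s = 22 (s = -3 + (5*6 - 1*5) = -3 + (30 - 5) = -3 + 25 = 22)
D(V) = -2 + 2*V
h(t) = -12 (h(t) = -2 - 10 = -12)
h(D(s))**2 = (-12)**2 = 144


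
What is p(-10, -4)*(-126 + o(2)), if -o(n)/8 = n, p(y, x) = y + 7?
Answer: 426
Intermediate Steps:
p(y, x) = 7 + y
o(n) = -8*n
p(-10, -4)*(-126 + o(2)) = (7 - 10)*(-126 - 8*2) = -3*(-126 - 16) = -3*(-142) = 426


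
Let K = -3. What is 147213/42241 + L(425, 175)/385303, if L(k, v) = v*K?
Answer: 56699434014/16275584023 ≈ 3.4837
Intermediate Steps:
L(k, v) = -3*v (L(k, v) = v*(-3) = -3*v)
147213/42241 + L(425, 175)/385303 = 147213/42241 - 3*175/385303 = 147213*(1/42241) - 525*1/385303 = 147213/42241 - 525/385303 = 56699434014/16275584023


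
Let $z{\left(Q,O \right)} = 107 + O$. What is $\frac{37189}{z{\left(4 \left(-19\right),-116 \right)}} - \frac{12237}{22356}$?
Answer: $- \frac{30796571}{7452} \approx -4132.7$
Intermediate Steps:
$\frac{37189}{z{\left(4 \left(-19\right),-116 \right)}} - \frac{12237}{22356} = \frac{37189}{107 - 116} - \frac{12237}{22356} = \frac{37189}{-9} - \frac{4079}{7452} = 37189 \left(- \frac{1}{9}\right) - \frac{4079}{7452} = - \frac{37189}{9} - \frac{4079}{7452} = - \frac{30796571}{7452}$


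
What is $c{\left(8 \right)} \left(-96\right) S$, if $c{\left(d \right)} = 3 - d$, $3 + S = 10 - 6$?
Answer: $480$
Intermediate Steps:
$S = 1$ ($S = -3 + \left(10 - 6\right) = -3 + 4 = 1$)
$c{\left(8 \right)} \left(-96\right) S = \left(3 - 8\right) \left(-96\right) 1 = \left(-5\right) \left(-96\right) 1 = 480 \cdot 1 = 480$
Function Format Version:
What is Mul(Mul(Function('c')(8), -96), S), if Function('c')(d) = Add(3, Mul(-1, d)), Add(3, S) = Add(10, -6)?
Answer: 480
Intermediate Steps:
S = 1 (S = Add(-3, Add(10, -6)) = Add(-3, 4) = 1)
Mul(Mul(Function('c')(8), -96), S) = Mul(Mul(Add(3, Mul(-1, 8)), -96), 1) = Mul(Mul(Add(3, -8), -96), 1) = Mul(Mul(-5, -96), 1) = Mul(480, 1) = 480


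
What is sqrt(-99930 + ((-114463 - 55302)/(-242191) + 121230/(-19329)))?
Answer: I*sqrt(243339360047174202316565)/1560436613 ≈ 316.13*I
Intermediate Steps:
sqrt(-99930 + ((-114463 - 55302)/(-242191) + 121230/(-19329))) = sqrt(-99930 + (-169765*(-1/242191) + 121230*(-1/19329))) = sqrt(-99930 + (169765/242191 - 40410/6443)) = sqrt(-99930 - 8693142415/1560436613) = sqrt(-155943123879505/1560436613) = I*sqrt(243339360047174202316565)/1560436613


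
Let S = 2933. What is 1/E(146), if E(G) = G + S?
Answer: 1/3079 ≈ 0.00032478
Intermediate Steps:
E(G) = 2933 + G (E(G) = G + 2933 = 2933 + G)
1/E(146) = 1/(2933 + 146) = 1/3079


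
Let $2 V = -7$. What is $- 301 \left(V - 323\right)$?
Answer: $\frac{196553}{2} \approx 98277.0$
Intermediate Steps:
$V = - \frac{7}{2}$ ($V = \frac{1}{2} \left(-7\right) = - \frac{7}{2} \approx -3.5$)
$- 301 \left(V - 323\right) = - 301 \left(- \frac{7}{2} - 323\right) = - \frac{301 \left(-653\right)}{2} = \left(-1\right) \left(- \frac{196553}{2}\right) = \frac{196553}{2}$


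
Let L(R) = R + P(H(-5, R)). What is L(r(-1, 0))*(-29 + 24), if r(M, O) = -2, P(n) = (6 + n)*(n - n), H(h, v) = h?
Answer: 10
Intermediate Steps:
P(n) = 0 (P(n) = (6 + n)*0 = 0)
L(R) = R (L(R) = R + 0 = R)
L(r(-1, 0))*(-29 + 24) = -2*(-29 + 24) = -2*(-5) = 10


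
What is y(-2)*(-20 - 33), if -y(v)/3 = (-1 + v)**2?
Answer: 1431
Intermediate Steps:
y(v) = -3*(-1 + v)**2
y(-2)*(-20 - 33) = (-3*(-1 - 2)**2)*(-20 - 33) = -3*(-3)**2*(-53) = -3*9*(-53) = -27*(-53) = 1431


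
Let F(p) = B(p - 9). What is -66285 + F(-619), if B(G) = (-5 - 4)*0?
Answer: -66285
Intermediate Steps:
B(G) = 0 (B(G) = -9*0 = 0)
F(p) = 0
-66285 + F(-619) = -66285 + 0 = -66285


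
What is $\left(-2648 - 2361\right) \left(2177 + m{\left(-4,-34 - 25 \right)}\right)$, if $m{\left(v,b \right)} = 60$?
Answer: $-11205133$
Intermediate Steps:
$\left(-2648 - 2361\right) \left(2177 + m{\left(-4,-34 - 25 \right)}\right) = \left(-2648 - 2361\right) \left(2177 + 60\right) = \left(-5009\right) 2237 = -11205133$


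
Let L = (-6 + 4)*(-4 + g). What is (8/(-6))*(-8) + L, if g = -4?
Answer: 80/3 ≈ 26.667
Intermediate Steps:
L = 16 (L = (-6 + 4)*(-4 - 4) = -2*(-8) = 16)
(8/(-6))*(-8) + L = (8/(-6))*(-8) + 16 = (8*(-⅙))*(-8) + 16 = -4/3*(-8) + 16 = 32/3 + 16 = 80/3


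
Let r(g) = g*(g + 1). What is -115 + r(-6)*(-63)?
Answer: -2005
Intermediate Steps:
r(g) = g*(1 + g)
-115 + r(-6)*(-63) = -115 - 6*(1 - 6)*(-63) = -115 - 6*(-5)*(-63) = -115 + 30*(-63) = -115 - 1890 = -2005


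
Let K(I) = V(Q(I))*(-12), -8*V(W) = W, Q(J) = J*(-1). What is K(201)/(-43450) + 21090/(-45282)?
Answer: -300902659/655834300 ≈ -0.45881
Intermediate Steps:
Q(J) = -J
V(W) = -W/8
K(I) = -3*I/2 (K(I) = -(-1)*I/8*(-12) = (I/8)*(-12) = -3*I/2)
K(201)/(-43450) + 21090/(-45282) = -3/2*201/(-43450) + 21090/(-45282) = -603/2*(-1/43450) + 21090*(-1/45282) = 603/86900 - 3515/7547 = -300902659/655834300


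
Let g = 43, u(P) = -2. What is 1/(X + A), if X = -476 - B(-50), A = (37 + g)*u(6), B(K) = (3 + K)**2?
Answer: -1/2845 ≈ -0.00035149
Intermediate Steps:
A = -160 (A = (37 + 43)*(-2) = 80*(-2) = -160)
X = -2685 (X = -476 - (3 - 50)**2 = -476 - 1*(-47)**2 = -476 - 1*2209 = -476 - 2209 = -2685)
1/(X + A) = 1/(-2685 - 160) = 1/(-2845) = -1/2845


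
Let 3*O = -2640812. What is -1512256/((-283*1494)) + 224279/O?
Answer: 1854553481299/558270297612 ≈ 3.3220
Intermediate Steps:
O = -2640812/3 (O = (⅓)*(-2640812) = -2640812/3 ≈ -8.8027e+5)
-1512256/((-283*1494)) + 224279/O = -1512256/((-283*1494)) + 224279/(-2640812/3) = -1512256/(-422802) + 224279*(-3/2640812) = -1512256*(-1/422802) - 672837/2640812 = 756128/211401 - 672837/2640812 = 1854553481299/558270297612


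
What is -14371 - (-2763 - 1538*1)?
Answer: -10070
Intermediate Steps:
-14371 - (-2763 - 1538*1) = -14371 - (-2763 - 1538) = -14371 - 1*(-4301) = -14371 + 4301 = -10070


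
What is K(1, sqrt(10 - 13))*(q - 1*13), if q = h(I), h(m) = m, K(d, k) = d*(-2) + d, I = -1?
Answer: 14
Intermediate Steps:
K(d, k) = -d (K(d, k) = -2*d + d = -d)
q = -1
K(1, sqrt(10 - 13))*(q - 1*13) = (-1*1)*(-1 - 1*13) = -(-1 - 13) = -1*(-14) = 14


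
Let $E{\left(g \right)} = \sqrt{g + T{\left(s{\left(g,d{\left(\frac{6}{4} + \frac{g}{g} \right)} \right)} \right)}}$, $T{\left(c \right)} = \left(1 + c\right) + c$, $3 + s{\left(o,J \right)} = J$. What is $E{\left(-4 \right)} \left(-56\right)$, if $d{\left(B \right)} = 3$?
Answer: $- 56 i \sqrt{3} \approx - 96.995 i$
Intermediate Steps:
$s{\left(o,J \right)} = -3 + J$
$T{\left(c \right)} = 1 + 2 c$
$E{\left(g \right)} = \sqrt{1 + g}$ ($E{\left(g \right)} = \sqrt{g + \left(1 + 2 \left(-3 + 3\right)\right)} = \sqrt{g + \left(1 + 2 \cdot 0\right)} = \sqrt{g + \left(1 + 0\right)} = \sqrt{g + 1} = \sqrt{1 + g}$)
$E{\left(-4 \right)} \left(-56\right) = \sqrt{1 - 4} \left(-56\right) = \sqrt{-3} \left(-56\right) = i \sqrt{3} \left(-56\right) = - 56 i \sqrt{3}$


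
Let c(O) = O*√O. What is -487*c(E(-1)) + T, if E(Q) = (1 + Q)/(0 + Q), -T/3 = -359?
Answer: 1077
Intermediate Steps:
T = 1077 (T = -3*(-359) = 1077)
E(Q) = (1 + Q)/Q
c(O) = O^(3/2)
-487*c(E(-1)) + T = -487*(1 - 1)^(3/2)*(-I) + 1077 = -487*(-1*0)^(3/2) + 1077 = -487*0^(3/2) + 1077 = -487*0 + 1077 = 0 + 1077 = 1077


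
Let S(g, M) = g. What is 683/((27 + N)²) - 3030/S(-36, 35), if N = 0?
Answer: 124081/1458 ≈ 85.104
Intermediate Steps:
683/((27 + N)²) - 3030/S(-36, 35) = 683/((27 + 0)²) - 3030/(-36) = 683/(27²) - 3030*(-1/36) = 683/729 + 505/6 = 124081/1458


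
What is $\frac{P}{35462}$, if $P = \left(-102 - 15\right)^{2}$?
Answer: $\frac{13689}{35462} \approx 0.38602$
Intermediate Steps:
$P = 13689$ ($P = \left(-117\right)^{2} = 13689$)
$\frac{P}{35462} = \frac{13689}{35462}$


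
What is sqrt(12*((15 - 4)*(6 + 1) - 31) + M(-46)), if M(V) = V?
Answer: sqrt(506) ≈ 22.494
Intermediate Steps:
sqrt(12*((15 - 4)*(6 + 1) - 31) + M(-46)) = sqrt(12*((15 - 4)*(6 + 1) - 31) - 46) = sqrt(12*(11*7 - 31) - 46) = sqrt(12*(77 - 31) - 46) = sqrt(12*46 - 46) = sqrt(552 - 46) = sqrt(506)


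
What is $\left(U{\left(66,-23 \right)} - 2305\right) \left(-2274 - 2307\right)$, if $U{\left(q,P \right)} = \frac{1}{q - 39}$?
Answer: $\frac{31677106}{3} \approx 1.0559 \cdot 10^{7}$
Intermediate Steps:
$U{\left(q,P \right)} = \frac{1}{-39 + q}$
$\left(U{\left(66,-23 \right)} - 2305\right) \left(-2274 - 2307\right) = \left(\frac{1}{-39 + 66} - 2305\right) \left(-2274 - 2307\right) = \left(\frac{1}{27} - 2305\right) \left(-2274 - 2307\right) = \left(- \frac{62234}{27}\right) \left(-4581\right) = \frac{31677106}{3}$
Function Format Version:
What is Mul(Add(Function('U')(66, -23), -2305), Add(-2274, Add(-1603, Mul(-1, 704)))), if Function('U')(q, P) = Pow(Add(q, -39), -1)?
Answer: Rational(31677106, 3) ≈ 1.0559e+7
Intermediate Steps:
Function('U')(q, P) = Pow(Add(-39, q), -1)
Mul(Add(Function('U')(66, -23), -2305), Add(-2274, Add(-1603, Mul(-1, 704)))) = Mul(Add(Pow(Add(-39, 66), -1), -2305), Add(-2274, Add(-1603, Mul(-1, 704)))) = Mul(Add(Pow(27, -1), -2305), Add(-2274, Add(-1603, -704))) = Mul(Add(Rational(1, 27), -2305), Add(-2274, -2307)) = Mul(Rational(-62234, 27), -4581) = Rational(31677106, 3)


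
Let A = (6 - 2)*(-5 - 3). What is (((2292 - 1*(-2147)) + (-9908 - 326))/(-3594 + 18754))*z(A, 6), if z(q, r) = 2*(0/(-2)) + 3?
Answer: -3477/3032 ≈ -1.1468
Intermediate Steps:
A = -32 (A = 4*(-8) = -32)
z(q, r) = 3 (z(q, r) = 2*(0*(-1/2)) + 3 = 2*0 + 3 = 0 + 3 = 3)
(((2292 - 1*(-2147)) + (-9908 - 326))/(-3594 + 18754))*z(A, 6) = (((2292 - 1*(-2147)) + (-9908 - 326))/(-3594 + 18754))*3 = (((2292 + 2147) - 10234)/15160)*3 = ((4439 - 10234)*(1/15160))*3 = -5795*1/15160*3 = -1159/3032*3 = -3477/3032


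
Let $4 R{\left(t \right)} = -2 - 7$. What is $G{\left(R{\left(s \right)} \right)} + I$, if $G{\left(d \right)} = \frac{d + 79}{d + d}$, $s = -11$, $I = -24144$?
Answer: $- \frac{434899}{18} \approx -24161.0$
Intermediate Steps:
$R{\left(t \right)} = - \frac{9}{4}$ ($R{\left(t \right)} = \frac{-2 - 7}{4} = \frac{1}{4} \left(-9\right) = - \frac{9}{4}$)
$G{\left(d \right)} = \frac{79 + d}{2 d}$
$G{\left(R{\left(s \right)} \right)} + I = \frac{79 - \frac{9}{4}}{2 \left(- \frac{9}{4}\right)} - 24144 = \frac{1}{2} \left(- \frac{4}{9}\right) \frac{307}{4} - 24144 = - \frac{307}{18} - 24144 = - \frac{434899}{18}$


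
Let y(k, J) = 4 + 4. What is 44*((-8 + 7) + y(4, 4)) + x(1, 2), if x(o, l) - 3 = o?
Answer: 312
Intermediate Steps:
x(o, l) = 3 + o
y(k, J) = 8
44*((-8 + 7) + y(4, 4)) + x(1, 2) = 44*((-8 + 7) + 8) + (3 + 1) = 44*(-1 + 8) + 4 = 44*7 + 4 = 308 + 4 = 312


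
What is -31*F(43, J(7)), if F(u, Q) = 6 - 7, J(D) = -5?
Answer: 31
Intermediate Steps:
F(u, Q) = -1
-31*F(43, J(7)) = -31*(-1) = 31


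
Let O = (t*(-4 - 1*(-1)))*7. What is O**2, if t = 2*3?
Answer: 15876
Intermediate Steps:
t = 6
O = -126 (O = (6*(-4 - 1*(-1)))*7 = (6*(-4 + 1))*7 = (6*(-3))*7 = -18*7 = -126)
O**2 = (-126)**2 = 15876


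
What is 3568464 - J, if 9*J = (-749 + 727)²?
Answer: 32115692/9 ≈ 3.5684e+6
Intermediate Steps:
J = 484/9 (J = (-749 + 727)²/9 = (⅑)*(-22)² = (⅑)*484 = 484/9 ≈ 53.778)
3568464 - J = 3568464 - 1*484/9 = 3568464 - 484/9 = 32115692/9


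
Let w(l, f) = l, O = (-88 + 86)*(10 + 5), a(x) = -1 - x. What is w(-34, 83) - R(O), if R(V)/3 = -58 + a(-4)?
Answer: 131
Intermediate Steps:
O = -30 (O = -2*15 = -30)
R(V) = -165 (R(V) = 3*(-58 + (-1 - 1*(-4))) = 3*(-58 + (-1 + 4)) = 3*(-58 + 3) = 3*(-55) = -165)
w(-34, 83) - R(O) = -34 - 1*(-165) = -34 + 165 = 131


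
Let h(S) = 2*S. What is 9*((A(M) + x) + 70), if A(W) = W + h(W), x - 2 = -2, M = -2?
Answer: 576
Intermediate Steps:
x = 0 (x = 2 - 2 = 0)
A(W) = 3*W (A(W) = W + 2*W = 3*W)
9*((A(M) + x) + 70) = 9*((3*(-2) + 0) + 70) = 9*((-6 + 0) + 70) = 9*(-6 + 70) = 9*64 = 576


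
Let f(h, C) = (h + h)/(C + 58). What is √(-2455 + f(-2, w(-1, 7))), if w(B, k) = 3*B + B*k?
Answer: I*√88383/6 ≈ 49.549*I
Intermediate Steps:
f(h, C) = 2*h/(58 + C) (f(h, C) = (2*h)/(58 + C) = 2*h/(58 + C))
√(-2455 + f(-2, w(-1, 7))) = √(-2455 + 2*(-2)/(58 - (3 + 7))) = √(-2455 + 2*(-2)/(58 - 1*10)) = √(-2455 + 2*(-2)/(58 - 10)) = √(-2455 + 2*(-2)/48) = √(-2455 + 2*(-2)*(1/48)) = √(-2455 - 1/12) = √(-29461/12) = I*√88383/6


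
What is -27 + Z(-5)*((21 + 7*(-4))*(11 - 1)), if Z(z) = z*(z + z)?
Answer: -3527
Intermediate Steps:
Z(z) = 2*z² (Z(z) = z*(2*z) = 2*z²)
-27 + Z(-5)*((21 + 7*(-4))*(11 - 1)) = -27 + (2*(-5)²)*((21 + 7*(-4))*(11 - 1)) = -27 + (2*25)*((21 - 28)*10) = -27 + 50*(-7*10) = -27 + 50*(-70) = -27 - 3500 = -3527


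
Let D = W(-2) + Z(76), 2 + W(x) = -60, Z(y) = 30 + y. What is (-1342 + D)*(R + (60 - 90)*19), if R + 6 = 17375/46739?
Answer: 3174706102/4249 ≈ 7.4717e+5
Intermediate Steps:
W(x) = -62 (W(x) = -2 - 60 = -62)
R = -263059/46739 (R = -6 + 17375/46739 = -263059/46739 ≈ -5.6283)
D = 44 (D = -62 + (30 + 76) = -62 + 106 = 44)
(-1342 + D)*(R + (60 - 90)*19) = (-1342 + 44)*(-263059/46739 + (60 - 90)*19) = -1298*(-263059/46739 - 30*19) = -1298*(-263059/46739 - 570) = -1298*(-26904289/46739) = 3174706102/4249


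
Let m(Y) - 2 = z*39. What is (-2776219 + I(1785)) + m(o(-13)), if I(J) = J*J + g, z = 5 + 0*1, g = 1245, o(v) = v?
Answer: 411448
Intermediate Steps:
z = 5 (z = 5 + 0 = 5)
I(J) = 1245 + J² (I(J) = J*J + 1245 = J² + 1245 = 1245 + J²)
m(Y) = 197 (m(Y) = 2 + 5*39 = 2 + 195 = 197)
(-2776219 + I(1785)) + m(o(-13)) = (-2776219 + (1245 + 1785²)) + 197 = (-2776219 + (1245 + 3186225)) + 197 = (-2776219 + 3187470) + 197 = 411251 + 197 = 411448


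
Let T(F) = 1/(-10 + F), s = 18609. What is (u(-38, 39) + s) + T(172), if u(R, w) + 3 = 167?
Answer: 3041227/162 ≈ 18773.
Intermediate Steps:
u(R, w) = 164 (u(R, w) = -3 + 167 = 164)
(u(-38, 39) + s) + T(172) = (164 + 18609) + 1/(-10 + 172) = 18773 + 1/162 = 3041227/162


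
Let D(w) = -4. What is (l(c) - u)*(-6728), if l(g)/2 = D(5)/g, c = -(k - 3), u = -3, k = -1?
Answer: -6728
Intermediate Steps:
c = 4 (c = -(-1 - 3) = -1*(-4) = 4)
l(g) = -8/g (l(g) = 2*(-4/g) = -8/g)
(l(c) - u)*(-6728) = (-8/4 - (-3))*(-6728) = (-8*¼ - 1*(-3))*(-6728) = (-2 + 3)*(-6728) = 1*(-6728) = -6728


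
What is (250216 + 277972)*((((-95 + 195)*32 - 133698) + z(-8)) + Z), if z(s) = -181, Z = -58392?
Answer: -99865033348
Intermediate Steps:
(250216 + 277972)*((((-95 + 195)*32 - 133698) + z(-8)) + Z) = (250216 + 277972)*((((-95 + 195)*32 - 133698) - 181) - 58392) = 528188*(((100*32 - 133698) - 181) - 58392) = 528188*(((3200 - 133698) - 181) - 58392) = 528188*((-130498 - 181) - 58392) = 528188*(-130679 - 58392) = 528188*(-189071) = -99865033348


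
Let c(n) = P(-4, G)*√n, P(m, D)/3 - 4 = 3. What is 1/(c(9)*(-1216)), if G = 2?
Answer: -1/76608 ≈ -1.3053e-5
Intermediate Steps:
P(m, D) = 21 (P(m, D) = 12 + 3*3 = 12 + 9 = 21)
c(n) = 21*√n
1/(c(9)*(-1216)) = 1/((21*√9)*(-1216)) = 1/((21*3)*(-1216)) = 1/(63*(-1216)) = 1/(-76608) = -1/76608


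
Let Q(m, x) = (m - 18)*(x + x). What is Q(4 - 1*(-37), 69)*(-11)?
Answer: -34914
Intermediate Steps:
Q(m, x) = 2*x*(-18 + m) (Q(m, x) = (-18 + m)*(2*x) = 2*x*(-18 + m))
Q(4 - 1*(-37), 69)*(-11) = (2*69*(-18 + (4 - 1*(-37))))*(-11) = (2*69*(-18 + (4 + 37)))*(-11) = (2*69*(-18 + 41))*(-11) = (2*69*23)*(-11) = 3174*(-11) = -34914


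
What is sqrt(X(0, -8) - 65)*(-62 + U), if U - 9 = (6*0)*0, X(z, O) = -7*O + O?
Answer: -53*I*sqrt(17) ≈ -218.52*I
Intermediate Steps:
X(z, O) = -6*O
U = 9 (U = 9 + (6*0)*0 = 9 + 0*0 = 9 + 0 = 9)
sqrt(X(0, -8) - 65)*(-62 + U) = sqrt(-6*(-8) - 65)*(-62 + 9) = sqrt(48 - 65)*(-53) = sqrt(-17)*(-53) = (I*sqrt(17))*(-53) = -53*I*sqrt(17)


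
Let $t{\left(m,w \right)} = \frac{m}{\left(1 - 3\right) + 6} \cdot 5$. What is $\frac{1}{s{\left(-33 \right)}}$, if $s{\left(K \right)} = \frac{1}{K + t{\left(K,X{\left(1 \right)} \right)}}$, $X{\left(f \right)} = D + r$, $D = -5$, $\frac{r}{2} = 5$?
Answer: $- \frac{297}{4} \approx -74.25$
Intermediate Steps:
$r = 10$ ($r = 2 \cdot 5 = 10$)
$X{\left(f \right)} = 5$ ($X{\left(f \right)} = -5 + 10 = 5$)
$t{\left(m,w \right)} = \frac{5 m}{4}$ ($t{\left(m,w \right)} = \frac{m}{-2 + 6} \cdot 5 = \frac{m}{4} \cdot 5 = \frac{5 m}{4}$)
$s{\left(K \right)} = \frac{4}{9 K}$ ($s{\left(K \right)} = \frac{1}{K + \frac{5 K}{4}} = \frac{1}{\frac{9}{4} K} = \frac{4}{9 K}$)
$\frac{1}{s{\left(-33 \right)}} = \frac{1}{\frac{4}{9} \frac{1}{-33}} = \frac{1}{\frac{4}{9} \left(- \frac{1}{33}\right)} = \frac{1}{- \frac{4}{297}} = - \frac{297}{4}$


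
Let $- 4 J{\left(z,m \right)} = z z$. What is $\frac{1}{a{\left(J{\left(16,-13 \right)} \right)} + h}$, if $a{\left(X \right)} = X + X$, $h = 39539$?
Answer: $\frac{1}{39411} \approx 2.5374 \cdot 10^{-5}$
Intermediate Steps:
$J{\left(z,m \right)} = - \frac{z^{2}}{4}$ ($J{\left(z,m \right)} = - \frac{z z}{4} = - \frac{z^{2}}{4}$)
$a{\left(X \right)} = 2 X$
$\frac{1}{a{\left(J{\left(16,-13 \right)} \right)} + h} = \frac{1}{2 \left(- \frac{16^{2}}{4}\right) + 39539} = \frac{1}{2 \left(\left(- \frac{1}{4}\right) 256\right) + 39539} = \frac{1}{2 \left(-64\right) + 39539} = \frac{1}{-128 + 39539} = \frac{1}{39411}$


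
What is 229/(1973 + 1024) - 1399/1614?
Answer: -1274399/1612386 ≈ -0.79038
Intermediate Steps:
229/(1973 + 1024) - 1399/1614 = 229/2997 - 1399*1/1614 = 229*(1/2997) - 1399/1614 = 229/2997 - 1399/1614 = -1274399/1612386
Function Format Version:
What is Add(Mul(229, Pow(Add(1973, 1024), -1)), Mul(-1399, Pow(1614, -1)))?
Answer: Rational(-1274399, 1612386) ≈ -0.79038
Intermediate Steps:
Add(Mul(229, Pow(Add(1973, 1024), -1)), Mul(-1399, Pow(1614, -1))) = Add(Mul(229, Pow(2997, -1)), Mul(-1399, Rational(1, 1614))) = Add(Mul(229, Rational(1, 2997)), Rational(-1399, 1614)) = Add(Rational(229, 2997), Rational(-1399, 1614)) = Rational(-1274399, 1612386)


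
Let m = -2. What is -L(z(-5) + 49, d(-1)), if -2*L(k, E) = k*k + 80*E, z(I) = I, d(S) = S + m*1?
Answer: 848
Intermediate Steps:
d(S) = -2 + S (d(S) = S - 2*1 = S - 2 = -2 + S)
L(k, E) = -40*E - k²/2 (L(k, E) = -(k*k + 80*E)/2 = -(k² + 80*E)/2 = -40*E - k²/2)
-L(z(-5) + 49, d(-1)) = -(-40*(-2 - 1) - (-5 + 49)²/2) = -(-40*(-3) - ½*44²) = -(120 - ½*1936) = -(120 - 968) = -1*(-848) = 848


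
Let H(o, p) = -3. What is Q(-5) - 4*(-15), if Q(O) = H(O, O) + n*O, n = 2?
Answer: 47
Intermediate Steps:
Q(O) = -3 + 2*O
Q(-5) - 4*(-15) = (-3 + 2*(-5)) - 4*(-15) = (-3 - 10) + 60 = -13 + 60 = 47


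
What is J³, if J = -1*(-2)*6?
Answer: 1728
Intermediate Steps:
J = 12 (J = 2*6 = 12)
J³ = 12³ = 1728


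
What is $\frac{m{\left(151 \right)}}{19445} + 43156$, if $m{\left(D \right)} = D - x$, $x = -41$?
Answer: $\frac{839168612}{19445} \approx 43156.0$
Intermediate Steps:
$m{\left(D \right)} = 41 + D$ ($m{\left(D \right)} = D - -41 = D + 41 = 41 + D$)
$\frac{m{\left(151 \right)}}{19445} + 43156 = \frac{41 + 151}{19445} + 43156 = 192 \cdot \frac{1}{19445} + 43156 = \frac{192}{19445} + 43156 = \frac{839168612}{19445}$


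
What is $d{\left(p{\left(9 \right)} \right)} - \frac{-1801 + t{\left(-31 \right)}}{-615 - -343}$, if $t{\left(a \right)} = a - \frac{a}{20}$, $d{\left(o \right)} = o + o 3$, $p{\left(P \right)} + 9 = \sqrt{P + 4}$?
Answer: $- \frac{232449}{5440} + 4 \sqrt{13} \approx -28.307$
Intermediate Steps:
$p{\left(P \right)} = -9 + \sqrt{4 + P}$ ($p{\left(P \right)} = -9 + \sqrt{P + 4} = -9 + \sqrt{4 + P}$)
$d{\left(o \right)} = 4 o$ ($d{\left(o \right)} = o + 3 o = 4 o$)
$t{\left(a \right)} = \frac{19 a}{20}$ ($t{\left(a \right)} = a - a \frac{1}{20} = a - \frac{a}{20} = \frac{19 a}{20}$)
$d{\left(p{\left(9 \right)} \right)} - \frac{-1801 + t{\left(-31 \right)}}{-615 - -343} = 4 \left(-9 + \sqrt{4 + 9}\right) - \frac{-1801 + \frac{19}{20} \left(-31\right)}{-615 - -343} = 4 \left(-9 + \sqrt{13}\right) - \frac{-1801 - \frac{589}{20}}{-615 + \left(-789 + 1132\right)} = \left(-36 + 4 \sqrt{13}\right) - - \frac{36609}{20 \left(-615 + 343\right)} = \left(-36 + 4 \sqrt{13}\right) - - \frac{36609}{20 \left(-272\right)} = \left(-36 + 4 \sqrt{13}\right) - \left(- \frac{36609}{20}\right) \left(- \frac{1}{272}\right) = \left(-36 + 4 \sqrt{13}\right) - \frac{36609}{5440} = - \frac{232449}{5440} + 4 \sqrt{13}$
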